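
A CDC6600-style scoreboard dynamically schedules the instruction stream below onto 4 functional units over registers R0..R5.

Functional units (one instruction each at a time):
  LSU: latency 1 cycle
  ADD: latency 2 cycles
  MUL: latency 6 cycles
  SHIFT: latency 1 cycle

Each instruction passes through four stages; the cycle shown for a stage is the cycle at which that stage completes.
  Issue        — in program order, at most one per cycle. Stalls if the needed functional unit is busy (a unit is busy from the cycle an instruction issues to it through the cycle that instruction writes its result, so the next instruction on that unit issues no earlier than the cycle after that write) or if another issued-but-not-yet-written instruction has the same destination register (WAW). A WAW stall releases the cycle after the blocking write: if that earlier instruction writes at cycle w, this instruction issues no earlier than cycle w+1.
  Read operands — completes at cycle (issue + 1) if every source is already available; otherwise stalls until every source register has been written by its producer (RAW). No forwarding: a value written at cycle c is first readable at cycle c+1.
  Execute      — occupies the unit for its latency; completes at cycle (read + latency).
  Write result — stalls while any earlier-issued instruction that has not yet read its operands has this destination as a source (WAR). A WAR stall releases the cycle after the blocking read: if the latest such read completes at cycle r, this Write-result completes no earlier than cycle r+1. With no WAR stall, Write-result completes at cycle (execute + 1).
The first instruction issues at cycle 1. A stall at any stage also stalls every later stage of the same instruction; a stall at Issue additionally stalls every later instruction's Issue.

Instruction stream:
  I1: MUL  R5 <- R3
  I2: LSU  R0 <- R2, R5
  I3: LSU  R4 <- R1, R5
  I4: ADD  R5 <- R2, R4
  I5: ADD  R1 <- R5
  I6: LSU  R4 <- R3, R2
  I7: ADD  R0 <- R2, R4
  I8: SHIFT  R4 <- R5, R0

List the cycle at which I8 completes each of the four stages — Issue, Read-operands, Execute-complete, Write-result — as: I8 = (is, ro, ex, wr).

t=1  I1 dispatched to MUL
t=2  I1 operands ready, I2 dispatched to LSU
t=8  I1 complete
t=9  R5←I1
t=10  I2 operands ready
t=11  I2 complete
t=12  R0←I2
t=13  I3 dispatched to LSU
t=14  I3 operands ready, I4 dispatched to ADD
t=15  I3 complete
t=16  R4←I3
t=17  I4 operands ready
t=19  I4 complete
t=20  R5←I4
t=21  I5 dispatched to ADD
t=22  I5 operands ready, I6 dispatched to LSU
t=23  I6 operands ready
t=24  I5 complete, I6 complete
t=25  R1←I5, R4←I6
t=26  I7 dispatched to ADD
t=27  I7 operands ready, I8 dispatched to SHIFT
t=29  I7 complete
t=30  R0←I7
t=31  I8 operands ready
t=32  I8 complete
t=33  R4←I8

I8 = (27, 31, 32, 33)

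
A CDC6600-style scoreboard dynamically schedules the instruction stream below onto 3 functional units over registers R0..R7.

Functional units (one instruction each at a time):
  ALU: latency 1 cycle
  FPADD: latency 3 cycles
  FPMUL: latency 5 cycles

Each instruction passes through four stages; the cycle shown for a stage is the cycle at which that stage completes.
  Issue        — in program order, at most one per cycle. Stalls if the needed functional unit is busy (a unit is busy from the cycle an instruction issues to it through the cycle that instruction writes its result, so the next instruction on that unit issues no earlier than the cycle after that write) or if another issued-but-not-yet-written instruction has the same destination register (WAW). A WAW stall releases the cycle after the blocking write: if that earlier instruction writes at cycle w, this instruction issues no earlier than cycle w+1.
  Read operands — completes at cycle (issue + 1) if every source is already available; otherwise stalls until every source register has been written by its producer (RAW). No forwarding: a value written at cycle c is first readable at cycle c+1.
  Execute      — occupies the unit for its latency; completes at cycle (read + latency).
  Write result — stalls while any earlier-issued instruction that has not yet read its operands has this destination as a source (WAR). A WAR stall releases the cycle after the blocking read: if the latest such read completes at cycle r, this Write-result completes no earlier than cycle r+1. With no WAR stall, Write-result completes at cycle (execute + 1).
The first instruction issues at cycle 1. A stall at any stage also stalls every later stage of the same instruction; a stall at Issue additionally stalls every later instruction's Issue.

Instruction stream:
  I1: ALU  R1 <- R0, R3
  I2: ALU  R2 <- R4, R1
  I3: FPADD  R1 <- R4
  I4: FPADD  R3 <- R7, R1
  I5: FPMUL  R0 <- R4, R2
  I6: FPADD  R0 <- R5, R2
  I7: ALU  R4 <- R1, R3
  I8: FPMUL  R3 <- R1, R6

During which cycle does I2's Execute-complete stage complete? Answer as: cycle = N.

cycle = 7

I1 -> (1, 2, 3, 4)
I2 -> (5, 6, 7, 8)  // struct: ALU busy until I1 writes@4
I3 -> (6, 7, 10, 11)
I4 -> (12, 13, 16, 17)  // struct: FPADD busy until I3 writes@11
I5 -> (13, 14, 19, 20)
I6 -> (21, 22, 25, 26)  // WAW R0: wait I5 write@20
I7 -> (22, 23, 24, 25)
I8 -> (23, 24, 29, 30)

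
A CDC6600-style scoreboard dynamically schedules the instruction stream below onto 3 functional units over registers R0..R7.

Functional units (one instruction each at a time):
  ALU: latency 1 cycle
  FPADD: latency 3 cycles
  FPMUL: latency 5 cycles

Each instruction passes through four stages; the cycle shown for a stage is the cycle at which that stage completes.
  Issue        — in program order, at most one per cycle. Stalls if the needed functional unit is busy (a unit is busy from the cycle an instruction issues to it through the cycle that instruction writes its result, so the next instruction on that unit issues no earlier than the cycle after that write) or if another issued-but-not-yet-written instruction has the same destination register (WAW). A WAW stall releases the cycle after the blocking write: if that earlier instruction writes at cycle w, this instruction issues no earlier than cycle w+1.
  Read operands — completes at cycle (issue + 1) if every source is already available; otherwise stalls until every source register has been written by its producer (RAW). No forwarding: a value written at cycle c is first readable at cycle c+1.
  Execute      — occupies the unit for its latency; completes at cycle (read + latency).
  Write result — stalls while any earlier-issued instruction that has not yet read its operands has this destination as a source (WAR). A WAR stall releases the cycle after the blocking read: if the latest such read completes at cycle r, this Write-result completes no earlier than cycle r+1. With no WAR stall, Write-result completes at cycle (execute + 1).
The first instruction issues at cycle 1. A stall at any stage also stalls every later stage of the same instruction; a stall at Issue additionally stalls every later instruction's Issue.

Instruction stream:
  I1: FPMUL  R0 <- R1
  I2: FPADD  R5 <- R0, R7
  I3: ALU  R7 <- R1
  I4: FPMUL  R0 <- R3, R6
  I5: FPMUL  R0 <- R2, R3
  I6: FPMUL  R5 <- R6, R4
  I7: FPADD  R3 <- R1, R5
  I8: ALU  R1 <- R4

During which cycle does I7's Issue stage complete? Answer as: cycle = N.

I1  is:1  ro:2  ex:7  wr:8
I2  is:2  ro:9  ex:12  wr:13  — RAW R0: wait I1 write@8
I3  is:3  ro:4  ex:5  wr:10  — WAR R7: wait I2 read@9
I4  is:9  ro:10  ex:15  wr:16  — struct: FPMUL busy until I1 writes@8
I5  is:17  ro:18  ex:23  wr:24  — struct: FPMUL busy until I4 writes@16
I6  is:25  ro:26  ex:31  wr:32  — struct: FPMUL busy until I5 writes@24
I7  is:26  ro:33  ex:36  wr:37  — RAW R5: wait I6 write@32
I8  is:27  ro:28  ex:29  wr:34  — WAR R1: wait I7 read@33

cycle = 26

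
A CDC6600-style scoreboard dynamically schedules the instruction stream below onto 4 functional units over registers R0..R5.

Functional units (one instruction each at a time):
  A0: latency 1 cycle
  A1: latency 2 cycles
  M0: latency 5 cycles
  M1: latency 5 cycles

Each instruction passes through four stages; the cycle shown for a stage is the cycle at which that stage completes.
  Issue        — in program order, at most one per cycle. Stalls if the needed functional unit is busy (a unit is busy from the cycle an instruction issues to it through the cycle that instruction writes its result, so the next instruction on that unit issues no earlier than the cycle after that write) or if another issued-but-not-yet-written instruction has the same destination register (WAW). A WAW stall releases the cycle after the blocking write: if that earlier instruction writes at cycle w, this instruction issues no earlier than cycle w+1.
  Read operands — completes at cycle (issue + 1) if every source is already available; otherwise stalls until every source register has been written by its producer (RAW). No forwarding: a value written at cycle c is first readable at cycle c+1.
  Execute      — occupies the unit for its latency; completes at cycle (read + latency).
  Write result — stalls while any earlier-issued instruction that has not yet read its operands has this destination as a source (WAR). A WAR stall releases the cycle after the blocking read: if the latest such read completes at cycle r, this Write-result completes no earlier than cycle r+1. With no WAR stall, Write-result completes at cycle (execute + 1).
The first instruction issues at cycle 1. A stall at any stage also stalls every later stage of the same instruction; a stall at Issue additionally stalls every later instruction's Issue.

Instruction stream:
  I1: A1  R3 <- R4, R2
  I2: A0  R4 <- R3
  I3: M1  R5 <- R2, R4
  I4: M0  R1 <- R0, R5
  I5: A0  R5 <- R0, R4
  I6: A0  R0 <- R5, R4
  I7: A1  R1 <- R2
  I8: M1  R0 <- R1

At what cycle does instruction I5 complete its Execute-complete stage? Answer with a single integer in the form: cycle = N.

t=1  I1 issues→A1
t=2  I1 reads; I2 issues→A0
t=3  I3 issues→M1
t=4  I1 exec-done; I4 issues→M0
t=5  I1 writes R3
t=6  I2 reads
t=7  I2 exec-done
t=8  I2 writes R4
t=9  I3 reads
t=14  I3 exec-done
t=15  I3 writes R5
t=16  I4 reads; I5 issues→A0
t=17  I5 reads
t=18  I5 exec-done
t=19  I5 writes R5
t=20  I6 issues→A0
t=21  I4 exec-done; I6 reads
t=22  I4 writes R1; I6 exec-done
t=23  I6 writes R0; I7 issues→A1
t=24  I7 reads; I8 issues→M1
t=26  I7 exec-done
t=27  I7 writes R1
t=28  I8 reads
t=33  I8 exec-done
t=34  I8 writes R0

cycle = 18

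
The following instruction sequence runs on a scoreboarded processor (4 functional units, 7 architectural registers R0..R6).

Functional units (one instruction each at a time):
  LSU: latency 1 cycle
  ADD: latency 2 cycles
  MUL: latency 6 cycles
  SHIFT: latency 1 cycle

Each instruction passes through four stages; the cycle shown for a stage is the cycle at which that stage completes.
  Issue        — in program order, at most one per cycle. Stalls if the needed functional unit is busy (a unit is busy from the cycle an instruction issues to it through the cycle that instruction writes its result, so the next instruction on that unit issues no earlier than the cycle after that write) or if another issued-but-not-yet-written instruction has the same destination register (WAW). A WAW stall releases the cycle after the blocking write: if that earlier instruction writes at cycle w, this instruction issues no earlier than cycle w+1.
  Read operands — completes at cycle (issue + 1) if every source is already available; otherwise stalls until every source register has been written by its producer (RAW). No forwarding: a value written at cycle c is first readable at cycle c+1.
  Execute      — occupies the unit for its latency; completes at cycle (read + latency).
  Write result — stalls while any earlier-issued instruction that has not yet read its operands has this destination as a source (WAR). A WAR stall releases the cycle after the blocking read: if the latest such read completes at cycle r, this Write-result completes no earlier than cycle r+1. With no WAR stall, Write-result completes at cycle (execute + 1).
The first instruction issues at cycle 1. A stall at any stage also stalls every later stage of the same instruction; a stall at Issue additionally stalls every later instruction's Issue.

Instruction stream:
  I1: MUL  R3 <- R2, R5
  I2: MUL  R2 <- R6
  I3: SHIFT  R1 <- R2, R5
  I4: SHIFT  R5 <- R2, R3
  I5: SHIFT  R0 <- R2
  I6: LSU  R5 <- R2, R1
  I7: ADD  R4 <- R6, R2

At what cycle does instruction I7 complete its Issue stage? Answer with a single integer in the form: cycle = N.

t=1  I1 issues→MUL
t=2  I1 reads
t=8  I1 exec-done
t=9  I1 writes R3
t=10  I2 issues→MUL
t=11  I2 reads · I3 issues→SHIFT
t=17  I2 exec-done
t=18  I2 writes R2
t=19  I3 reads
t=20  I3 exec-done
t=21  I3 writes R1
t=22  I4 issues→SHIFT
t=23  I4 reads
t=24  I4 exec-done
t=25  I4 writes R5
t=26  I5 issues→SHIFT
t=27  I5 reads · I6 issues→LSU
t=28  I5 exec-done · I6 reads · I7 issues→ADD
t=29  I5 writes R0 · I6 exec-done · I7 reads
t=30  I6 writes R5
t=31  I7 exec-done
t=32  I7 writes R4

cycle = 28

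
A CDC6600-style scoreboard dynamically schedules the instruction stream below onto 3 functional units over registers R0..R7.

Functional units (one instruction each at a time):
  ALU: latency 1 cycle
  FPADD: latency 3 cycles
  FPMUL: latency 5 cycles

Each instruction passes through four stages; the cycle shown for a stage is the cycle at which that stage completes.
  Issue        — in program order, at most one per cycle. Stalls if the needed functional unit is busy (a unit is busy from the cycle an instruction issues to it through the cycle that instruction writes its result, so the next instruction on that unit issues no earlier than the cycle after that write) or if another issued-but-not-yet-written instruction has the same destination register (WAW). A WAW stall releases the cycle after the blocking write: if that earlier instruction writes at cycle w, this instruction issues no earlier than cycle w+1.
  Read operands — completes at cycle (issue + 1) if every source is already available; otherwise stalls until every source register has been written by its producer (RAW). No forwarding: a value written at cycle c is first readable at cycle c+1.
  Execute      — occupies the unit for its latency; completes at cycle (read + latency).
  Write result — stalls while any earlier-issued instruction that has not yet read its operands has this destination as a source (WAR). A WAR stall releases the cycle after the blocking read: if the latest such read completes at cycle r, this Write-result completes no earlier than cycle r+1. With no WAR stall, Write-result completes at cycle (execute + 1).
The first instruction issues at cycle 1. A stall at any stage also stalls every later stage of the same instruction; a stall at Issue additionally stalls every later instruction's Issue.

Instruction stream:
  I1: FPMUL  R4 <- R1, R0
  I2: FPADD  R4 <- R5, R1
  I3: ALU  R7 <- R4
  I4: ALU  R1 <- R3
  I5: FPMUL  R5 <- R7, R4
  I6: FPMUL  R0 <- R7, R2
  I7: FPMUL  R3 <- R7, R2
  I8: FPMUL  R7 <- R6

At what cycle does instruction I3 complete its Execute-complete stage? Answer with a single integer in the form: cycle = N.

cycle = 16

[1] I1→FPMUL
[2] I1 RO
[7] I1 EX
[8] I1 WR R4
[9] I2→FPADD
[10] I2 RO, I3→ALU
[13] I2 EX
[14] I2 WR R4
[15] I3 RO
[16] I3 EX
[17] I3 WR R7
[18] I4→ALU
[19] I4 RO, I5→FPMUL
[20] I4 EX, I5 RO
[21] I4 WR R1
[25] I5 EX
[26] I5 WR R5
[27] I6→FPMUL
[28] I6 RO
[33] I6 EX
[34] I6 WR R0
[35] I7→FPMUL
[36] I7 RO
[41] I7 EX
[42] I7 WR R3
[43] I8→FPMUL
[44] I8 RO
[49] I8 EX
[50] I8 WR R7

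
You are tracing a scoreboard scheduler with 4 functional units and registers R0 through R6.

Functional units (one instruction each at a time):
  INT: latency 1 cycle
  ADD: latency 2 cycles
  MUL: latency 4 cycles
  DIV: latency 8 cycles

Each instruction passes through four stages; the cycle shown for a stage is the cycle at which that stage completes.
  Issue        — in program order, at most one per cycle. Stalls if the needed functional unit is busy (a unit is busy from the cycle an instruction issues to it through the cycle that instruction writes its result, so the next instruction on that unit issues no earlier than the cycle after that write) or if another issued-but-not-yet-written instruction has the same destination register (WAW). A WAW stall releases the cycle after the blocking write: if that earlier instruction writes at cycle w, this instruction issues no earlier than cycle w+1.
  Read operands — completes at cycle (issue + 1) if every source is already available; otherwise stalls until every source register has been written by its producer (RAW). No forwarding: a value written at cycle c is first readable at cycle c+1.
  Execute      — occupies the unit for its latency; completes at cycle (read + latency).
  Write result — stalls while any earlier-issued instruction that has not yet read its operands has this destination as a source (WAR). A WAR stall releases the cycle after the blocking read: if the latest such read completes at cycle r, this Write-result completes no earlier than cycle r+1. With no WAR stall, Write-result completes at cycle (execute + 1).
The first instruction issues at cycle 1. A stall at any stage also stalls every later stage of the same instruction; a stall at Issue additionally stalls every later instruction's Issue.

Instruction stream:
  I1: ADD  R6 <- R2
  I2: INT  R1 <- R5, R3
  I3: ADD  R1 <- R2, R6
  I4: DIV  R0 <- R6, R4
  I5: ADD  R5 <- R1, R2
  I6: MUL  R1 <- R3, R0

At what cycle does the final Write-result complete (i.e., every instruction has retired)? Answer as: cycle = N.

[I1] 1/2/4/5
[I2] 2/3/4/5
[I3] 6/7/9/10  (WAW R1: wait I2 write@5)
[I4] 7/8/16/17
[I5] 11/12/14/15  (struct: ADD busy until I3 writes@10)
[I6] 12/18/22/23  (RAW R0: wait I4 write@17)

cycle = 23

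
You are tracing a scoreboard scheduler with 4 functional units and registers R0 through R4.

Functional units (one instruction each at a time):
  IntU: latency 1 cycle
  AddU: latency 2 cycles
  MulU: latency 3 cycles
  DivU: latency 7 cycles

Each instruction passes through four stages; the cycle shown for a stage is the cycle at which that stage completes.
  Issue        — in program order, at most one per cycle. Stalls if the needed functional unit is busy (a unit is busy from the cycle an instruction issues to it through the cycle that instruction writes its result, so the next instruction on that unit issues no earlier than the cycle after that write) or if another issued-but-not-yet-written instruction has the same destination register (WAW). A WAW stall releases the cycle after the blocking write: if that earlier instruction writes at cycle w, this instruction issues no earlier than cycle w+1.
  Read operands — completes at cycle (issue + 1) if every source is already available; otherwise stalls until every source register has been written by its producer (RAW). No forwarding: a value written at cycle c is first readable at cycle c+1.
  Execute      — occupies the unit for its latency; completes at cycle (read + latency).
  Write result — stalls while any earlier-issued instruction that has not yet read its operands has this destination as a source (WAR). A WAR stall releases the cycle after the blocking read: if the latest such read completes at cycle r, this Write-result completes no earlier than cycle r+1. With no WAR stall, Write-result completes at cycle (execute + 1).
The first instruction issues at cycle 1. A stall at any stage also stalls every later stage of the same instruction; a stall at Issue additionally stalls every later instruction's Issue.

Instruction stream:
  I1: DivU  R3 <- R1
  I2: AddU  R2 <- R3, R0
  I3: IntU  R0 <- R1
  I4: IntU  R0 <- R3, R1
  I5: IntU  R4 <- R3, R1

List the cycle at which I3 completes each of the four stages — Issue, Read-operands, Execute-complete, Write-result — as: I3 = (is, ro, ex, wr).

I3 = (3, 4, 5, 12)

I1  is:1  ro:2  ex:9  wr:10
I2  is:2  ro:11  ex:13  wr:14  — RAW R3: wait I1 write@10
I3  is:3  ro:4  ex:5  wr:12  — WAR R0: wait I2 read@11
I4  is:13  ro:14  ex:15  wr:16  — struct: IntU busy until I3 writes@12
I5  is:17  ro:18  ex:19  wr:20  — struct: IntU busy until I4 writes@16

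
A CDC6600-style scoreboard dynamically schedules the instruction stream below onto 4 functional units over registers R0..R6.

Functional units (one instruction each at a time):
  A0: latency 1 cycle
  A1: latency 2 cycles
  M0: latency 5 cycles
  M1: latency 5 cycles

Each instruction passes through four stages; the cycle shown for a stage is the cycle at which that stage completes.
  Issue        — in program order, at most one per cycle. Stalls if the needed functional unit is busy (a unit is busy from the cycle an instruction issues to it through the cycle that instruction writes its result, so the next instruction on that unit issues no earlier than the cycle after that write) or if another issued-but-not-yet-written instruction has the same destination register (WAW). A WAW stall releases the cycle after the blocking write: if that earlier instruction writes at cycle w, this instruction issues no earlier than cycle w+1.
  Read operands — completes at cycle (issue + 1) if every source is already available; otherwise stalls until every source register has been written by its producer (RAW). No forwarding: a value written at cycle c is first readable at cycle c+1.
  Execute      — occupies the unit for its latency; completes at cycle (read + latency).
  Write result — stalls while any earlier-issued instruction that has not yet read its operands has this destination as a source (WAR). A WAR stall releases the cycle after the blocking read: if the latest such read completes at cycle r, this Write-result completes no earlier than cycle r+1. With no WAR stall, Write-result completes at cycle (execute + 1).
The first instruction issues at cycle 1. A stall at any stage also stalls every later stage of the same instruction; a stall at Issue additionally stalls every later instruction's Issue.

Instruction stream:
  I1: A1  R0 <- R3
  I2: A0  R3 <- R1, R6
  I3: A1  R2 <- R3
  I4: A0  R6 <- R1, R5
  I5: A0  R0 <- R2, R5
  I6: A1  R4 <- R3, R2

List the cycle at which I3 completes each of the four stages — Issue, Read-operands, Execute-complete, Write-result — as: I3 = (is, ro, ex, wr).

I3 = (6, 7, 9, 10)

I1  is:1  ro:2  ex:4  wr:5
I2  is:2  ro:3  ex:4  wr:5
I3  is:6  ro:7  ex:9  wr:10  — struct: A1 busy until I1 writes@5
I4  is:7  ro:8  ex:9  wr:10
I5  is:11  ro:12  ex:13  wr:14  — struct: A0 busy until I4 writes@10
I6  is:12  ro:13  ex:15  wr:16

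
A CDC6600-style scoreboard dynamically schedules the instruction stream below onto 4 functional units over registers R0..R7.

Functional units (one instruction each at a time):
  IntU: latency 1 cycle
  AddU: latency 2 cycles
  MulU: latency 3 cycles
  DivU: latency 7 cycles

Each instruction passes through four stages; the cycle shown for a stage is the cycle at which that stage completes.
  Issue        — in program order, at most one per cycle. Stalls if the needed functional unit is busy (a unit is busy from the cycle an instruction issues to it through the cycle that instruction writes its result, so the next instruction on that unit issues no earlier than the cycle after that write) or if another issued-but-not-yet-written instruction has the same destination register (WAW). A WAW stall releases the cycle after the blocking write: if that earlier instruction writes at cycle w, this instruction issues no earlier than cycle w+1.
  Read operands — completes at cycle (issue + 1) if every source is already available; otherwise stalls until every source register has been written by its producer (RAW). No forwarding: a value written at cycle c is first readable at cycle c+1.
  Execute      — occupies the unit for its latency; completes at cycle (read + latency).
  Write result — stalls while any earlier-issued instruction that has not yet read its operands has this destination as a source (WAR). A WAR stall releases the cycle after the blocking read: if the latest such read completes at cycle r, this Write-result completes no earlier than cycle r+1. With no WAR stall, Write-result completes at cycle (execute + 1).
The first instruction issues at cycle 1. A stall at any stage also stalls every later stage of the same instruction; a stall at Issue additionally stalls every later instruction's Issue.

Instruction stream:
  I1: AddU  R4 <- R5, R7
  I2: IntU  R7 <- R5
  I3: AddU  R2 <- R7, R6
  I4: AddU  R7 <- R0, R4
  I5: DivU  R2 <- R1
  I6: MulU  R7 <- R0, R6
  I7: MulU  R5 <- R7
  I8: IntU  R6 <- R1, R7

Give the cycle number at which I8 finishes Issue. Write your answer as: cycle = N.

cycle = 23

cycle 1: I1 issues→AddU
cycle 2: I1 reads · I2 issues→IntU
cycle 3: I2 reads
cycle 4: I1 exec-done · I2 exec-done
cycle 5: I1 writes R4 · I2 writes R7
cycle 6: I3 issues→AddU
cycle 7: I3 reads
cycle 9: I3 exec-done
cycle 10: I3 writes R2
cycle 11: I4 issues→AddU
cycle 12: I4 reads · I5 issues→DivU
cycle 13: I5 reads
cycle 14: I4 exec-done
cycle 15: I4 writes R7
cycle 16: I6 issues→MulU
cycle 17: I6 reads
cycle 20: I5 exec-done · I6 exec-done
cycle 21: I5 writes R2 · I6 writes R7
cycle 22: I7 issues→MulU
cycle 23: I7 reads · I8 issues→IntU
cycle 24: I8 reads
cycle 25: I8 exec-done
cycle 26: I7 exec-done · I8 writes R6
cycle 27: I7 writes R5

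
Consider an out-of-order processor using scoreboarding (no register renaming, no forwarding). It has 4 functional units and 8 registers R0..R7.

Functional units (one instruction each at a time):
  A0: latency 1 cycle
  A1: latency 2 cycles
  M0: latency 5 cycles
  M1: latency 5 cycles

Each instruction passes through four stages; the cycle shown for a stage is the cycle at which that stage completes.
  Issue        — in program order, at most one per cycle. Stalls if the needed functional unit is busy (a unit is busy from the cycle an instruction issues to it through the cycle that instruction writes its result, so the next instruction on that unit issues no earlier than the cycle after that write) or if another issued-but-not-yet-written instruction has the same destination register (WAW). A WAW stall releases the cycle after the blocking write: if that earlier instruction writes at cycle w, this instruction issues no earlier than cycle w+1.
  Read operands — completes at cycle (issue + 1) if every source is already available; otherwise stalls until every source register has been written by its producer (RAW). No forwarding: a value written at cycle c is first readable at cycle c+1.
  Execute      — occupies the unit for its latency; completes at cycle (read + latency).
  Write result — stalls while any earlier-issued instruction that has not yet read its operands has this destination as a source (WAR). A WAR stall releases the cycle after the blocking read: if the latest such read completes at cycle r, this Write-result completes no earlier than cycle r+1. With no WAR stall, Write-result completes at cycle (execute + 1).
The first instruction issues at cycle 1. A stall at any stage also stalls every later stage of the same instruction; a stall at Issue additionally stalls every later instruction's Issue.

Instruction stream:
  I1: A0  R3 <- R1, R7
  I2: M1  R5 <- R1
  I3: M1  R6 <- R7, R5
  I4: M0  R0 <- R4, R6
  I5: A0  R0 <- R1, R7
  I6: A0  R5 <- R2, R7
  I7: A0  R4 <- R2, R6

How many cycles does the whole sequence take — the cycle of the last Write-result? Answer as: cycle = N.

cycle = 36

I1  is:1  ro:2  ex:3  wr:4
I2  is:2  ro:3  ex:8  wr:9
I3  is:10  ro:11  ex:16  wr:17  — struct: M1 busy until I2 writes@9
I4  is:11  ro:18  ex:23  wr:24  — RAW R6: wait I3 write@17
I5  is:25  ro:26  ex:27  wr:28  — WAW R0: wait I4 write@24
I6  is:29  ro:30  ex:31  wr:32  — struct: A0 busy until I5 writes@28
I7  is:33  ro:34  ex:35  wr:36  — struct: A0 busy until I6 writes@32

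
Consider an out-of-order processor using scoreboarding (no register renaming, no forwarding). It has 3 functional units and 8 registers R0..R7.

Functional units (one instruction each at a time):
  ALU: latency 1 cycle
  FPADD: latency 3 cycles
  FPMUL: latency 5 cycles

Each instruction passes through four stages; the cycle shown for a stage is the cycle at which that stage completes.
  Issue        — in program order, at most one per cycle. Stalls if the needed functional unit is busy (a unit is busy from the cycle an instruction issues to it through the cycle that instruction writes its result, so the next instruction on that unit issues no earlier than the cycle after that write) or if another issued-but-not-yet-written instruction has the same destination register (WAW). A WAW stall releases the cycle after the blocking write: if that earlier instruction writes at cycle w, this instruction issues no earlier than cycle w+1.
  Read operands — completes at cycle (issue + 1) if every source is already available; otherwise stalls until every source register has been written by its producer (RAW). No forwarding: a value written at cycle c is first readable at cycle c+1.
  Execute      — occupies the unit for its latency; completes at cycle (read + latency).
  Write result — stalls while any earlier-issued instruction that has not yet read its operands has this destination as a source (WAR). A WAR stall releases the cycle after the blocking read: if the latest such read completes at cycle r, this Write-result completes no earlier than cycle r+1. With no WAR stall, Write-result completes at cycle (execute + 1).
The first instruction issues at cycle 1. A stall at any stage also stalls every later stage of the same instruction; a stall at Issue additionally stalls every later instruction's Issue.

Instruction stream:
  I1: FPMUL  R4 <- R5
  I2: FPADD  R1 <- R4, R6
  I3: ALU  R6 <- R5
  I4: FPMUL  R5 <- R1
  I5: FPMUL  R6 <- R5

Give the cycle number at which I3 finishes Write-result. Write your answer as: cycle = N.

cycle = 10

t=1  I1 dispatched to FPMUL
t=2  I1 operands ready · I2 dispatched to FPADD
t=3  I3 dispatched to ALU
t=4  I3 operands ready
t=5  I3 complete
t=7  I1 complete
t=8  R4←I1
t=9  I2 operands ready · I4 dispatched to FPMUL
t=10  R6←I3
t=12  I2 complete
t=13  R1←I2
t=14  I4 operands ready
t=19  I4 complete
t=20  R5←I4
t=21  I5 dispatched to FPMUL
t=22  I5 operands ready
t=27  I5 complete
t=28  R6←I5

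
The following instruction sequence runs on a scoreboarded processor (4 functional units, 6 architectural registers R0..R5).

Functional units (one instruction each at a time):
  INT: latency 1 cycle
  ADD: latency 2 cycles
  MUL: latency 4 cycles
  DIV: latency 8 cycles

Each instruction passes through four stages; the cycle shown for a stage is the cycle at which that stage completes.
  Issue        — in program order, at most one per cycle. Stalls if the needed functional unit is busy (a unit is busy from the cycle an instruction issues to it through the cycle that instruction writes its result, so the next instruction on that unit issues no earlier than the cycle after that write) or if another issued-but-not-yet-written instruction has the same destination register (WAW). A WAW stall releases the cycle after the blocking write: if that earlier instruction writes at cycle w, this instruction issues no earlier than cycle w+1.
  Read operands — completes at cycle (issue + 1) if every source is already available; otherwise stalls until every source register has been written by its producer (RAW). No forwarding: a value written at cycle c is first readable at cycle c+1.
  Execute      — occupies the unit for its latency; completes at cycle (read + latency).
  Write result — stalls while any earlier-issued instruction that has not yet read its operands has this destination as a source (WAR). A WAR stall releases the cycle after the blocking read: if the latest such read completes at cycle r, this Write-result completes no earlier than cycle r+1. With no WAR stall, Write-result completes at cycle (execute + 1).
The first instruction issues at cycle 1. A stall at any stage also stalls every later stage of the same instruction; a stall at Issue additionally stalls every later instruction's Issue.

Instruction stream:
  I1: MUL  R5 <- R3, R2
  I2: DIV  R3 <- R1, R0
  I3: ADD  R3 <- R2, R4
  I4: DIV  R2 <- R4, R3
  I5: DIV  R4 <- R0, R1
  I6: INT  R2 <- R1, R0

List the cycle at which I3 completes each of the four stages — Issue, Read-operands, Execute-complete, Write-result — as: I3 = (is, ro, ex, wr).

[I1] 1/2/6/7
[I2] 2/3/11/12
[I3] 13/14/16/17  (WAW R3: wait I2 write@12)
[I4] 14/18/26/27  (RAW R3: wait I3 write@17)
[I5] 28/29/37/38  (struct: DIV busy until I4 writes@27)
[I6] 29/30/31/32

I3 = (13, 14, 16, 17)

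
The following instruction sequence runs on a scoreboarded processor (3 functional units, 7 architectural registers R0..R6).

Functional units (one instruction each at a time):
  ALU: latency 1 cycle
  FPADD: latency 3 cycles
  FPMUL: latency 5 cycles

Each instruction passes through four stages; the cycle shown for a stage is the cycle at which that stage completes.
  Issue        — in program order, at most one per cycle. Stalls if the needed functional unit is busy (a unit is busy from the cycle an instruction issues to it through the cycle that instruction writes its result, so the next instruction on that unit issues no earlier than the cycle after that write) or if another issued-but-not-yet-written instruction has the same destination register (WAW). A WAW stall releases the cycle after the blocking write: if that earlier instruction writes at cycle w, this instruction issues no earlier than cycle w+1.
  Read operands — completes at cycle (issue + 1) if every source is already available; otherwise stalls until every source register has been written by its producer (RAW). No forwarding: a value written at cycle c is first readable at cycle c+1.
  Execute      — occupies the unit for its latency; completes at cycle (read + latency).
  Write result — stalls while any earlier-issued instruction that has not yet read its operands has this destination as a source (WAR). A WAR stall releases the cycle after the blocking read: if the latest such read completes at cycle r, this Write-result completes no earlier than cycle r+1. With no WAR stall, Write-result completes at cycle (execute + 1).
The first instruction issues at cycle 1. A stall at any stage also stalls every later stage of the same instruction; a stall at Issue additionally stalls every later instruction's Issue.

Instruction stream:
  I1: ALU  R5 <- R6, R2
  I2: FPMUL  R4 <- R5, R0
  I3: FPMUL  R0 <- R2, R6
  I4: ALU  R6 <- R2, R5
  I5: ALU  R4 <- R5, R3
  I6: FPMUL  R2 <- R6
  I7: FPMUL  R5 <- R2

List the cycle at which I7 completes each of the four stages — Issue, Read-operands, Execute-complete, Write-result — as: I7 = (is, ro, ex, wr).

t=1  I1 dispatched to ALU
t=2  I1 operands ready; I2 dispatched to FPMUL
t=3  I1 complete
t=4  R5←I1
t=5  I2 operands ready
t=10  I2 complete
t=11  R4←I2
t=12  I3 dispatched to FPMUL
t=13  I3 operands ready; I4 dispatched to ALU
t=14  I4 operands ready
t=15  I4 complete
t=16  R6←I4
t=17  I5 dispatched to ALU
t=18  I3 complete; I5 operands ready
t=19  R0←I3; I5 complete
t=20  R4←I5; I6 dispatched to FPMUL
t=21  I6 operands ready
t=26  I6 complete
t=27  R2←I6
t=28  I7 dispatched to FPMUL
t=29  I7 operands ready
t=34  I7 complete
t=35  R5←I7

I7 = (28, 29, 34, 35)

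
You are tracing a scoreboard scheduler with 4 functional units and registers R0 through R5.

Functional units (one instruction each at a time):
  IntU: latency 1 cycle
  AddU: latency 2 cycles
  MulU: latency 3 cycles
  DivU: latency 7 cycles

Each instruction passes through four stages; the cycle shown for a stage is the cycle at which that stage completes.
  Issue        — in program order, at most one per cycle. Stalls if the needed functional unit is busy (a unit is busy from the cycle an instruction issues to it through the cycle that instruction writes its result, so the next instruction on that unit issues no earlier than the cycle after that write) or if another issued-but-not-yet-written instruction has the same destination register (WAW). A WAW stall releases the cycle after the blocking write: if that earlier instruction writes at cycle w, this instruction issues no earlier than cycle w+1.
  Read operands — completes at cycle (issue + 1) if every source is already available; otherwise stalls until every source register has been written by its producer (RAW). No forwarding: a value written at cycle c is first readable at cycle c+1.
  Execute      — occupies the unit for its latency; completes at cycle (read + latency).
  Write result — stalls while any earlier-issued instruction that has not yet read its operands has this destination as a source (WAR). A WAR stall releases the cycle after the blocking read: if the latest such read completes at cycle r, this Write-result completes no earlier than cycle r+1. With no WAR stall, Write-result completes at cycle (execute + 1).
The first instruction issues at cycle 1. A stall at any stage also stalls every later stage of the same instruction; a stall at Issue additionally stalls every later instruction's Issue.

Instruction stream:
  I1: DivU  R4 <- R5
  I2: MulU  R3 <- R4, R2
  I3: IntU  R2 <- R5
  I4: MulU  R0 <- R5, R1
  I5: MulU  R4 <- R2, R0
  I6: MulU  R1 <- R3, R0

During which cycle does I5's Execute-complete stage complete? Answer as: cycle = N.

[I1] 1/2/9/10
[I2] 2/11/14/15  (RAW R4: wait I1 write@10)
[I3] 3/4/5/12  (WAR R2: wait I2 read@11)
[I4] 16/17/20/21  (struct: MulU busy until I2 writes@15)
[I5] 22/23/26/27  (struct: MulU busy until I4 writes@21)
[I6] 28/29/32/33  (struct: MulU busy until I5 writes@27)

cycle = 26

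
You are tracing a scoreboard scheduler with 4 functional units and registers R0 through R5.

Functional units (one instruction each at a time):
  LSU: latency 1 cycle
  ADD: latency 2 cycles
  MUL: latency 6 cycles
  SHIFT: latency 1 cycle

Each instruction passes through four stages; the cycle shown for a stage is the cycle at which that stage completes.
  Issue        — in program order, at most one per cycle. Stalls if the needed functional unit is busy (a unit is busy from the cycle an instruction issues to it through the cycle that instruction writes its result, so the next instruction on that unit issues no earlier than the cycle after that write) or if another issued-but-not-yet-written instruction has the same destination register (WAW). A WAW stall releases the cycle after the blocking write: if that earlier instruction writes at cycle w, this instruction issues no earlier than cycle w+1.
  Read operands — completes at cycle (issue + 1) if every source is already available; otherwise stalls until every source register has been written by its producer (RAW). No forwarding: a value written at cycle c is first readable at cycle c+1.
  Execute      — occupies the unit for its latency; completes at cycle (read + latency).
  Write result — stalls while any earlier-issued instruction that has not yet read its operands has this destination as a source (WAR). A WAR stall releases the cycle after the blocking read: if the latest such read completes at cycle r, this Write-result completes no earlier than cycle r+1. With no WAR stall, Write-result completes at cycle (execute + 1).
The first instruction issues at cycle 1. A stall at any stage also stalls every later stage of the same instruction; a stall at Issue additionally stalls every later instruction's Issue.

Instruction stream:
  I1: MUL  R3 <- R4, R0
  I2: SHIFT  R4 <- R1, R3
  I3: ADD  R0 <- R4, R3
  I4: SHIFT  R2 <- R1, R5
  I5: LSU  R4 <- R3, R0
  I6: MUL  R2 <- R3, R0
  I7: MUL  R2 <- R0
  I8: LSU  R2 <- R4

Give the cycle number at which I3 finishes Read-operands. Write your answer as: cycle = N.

t=1  I1 issues→MUL
t=2  I1 reads · I2 issues→SHIFT
t=3  I3 issues→ADD
t=8  I1 exec-done
t=9  I1 writes R3
t=10  I2 reads
t=11  I2 exec-done
t=12  I2 writes R4
t=13  I3 reads · I4 issues→SHIFT
t=14  I4 reads · I5 issues→LSU
t=15  I3 exec-done · I4 exec-done
t=16  I3 writes R0 · I4 writes R2
t=17  I5 reads · I6 issues→MUL
t=18  I5 exec-done · I6 reads
t=19  I5 writes R4
t=24  I6 exec-done
t=25  I6 writes R2
t=26  I7 issues→MUL
t=27  I7 reads
t=33  I7 exec-done
t=34  I7 writes R2
t=35  I8 issues→LSU
t=36  I8 reads
t=37  I8 exec-done
t=38  I8 writes R2

cycle = 13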